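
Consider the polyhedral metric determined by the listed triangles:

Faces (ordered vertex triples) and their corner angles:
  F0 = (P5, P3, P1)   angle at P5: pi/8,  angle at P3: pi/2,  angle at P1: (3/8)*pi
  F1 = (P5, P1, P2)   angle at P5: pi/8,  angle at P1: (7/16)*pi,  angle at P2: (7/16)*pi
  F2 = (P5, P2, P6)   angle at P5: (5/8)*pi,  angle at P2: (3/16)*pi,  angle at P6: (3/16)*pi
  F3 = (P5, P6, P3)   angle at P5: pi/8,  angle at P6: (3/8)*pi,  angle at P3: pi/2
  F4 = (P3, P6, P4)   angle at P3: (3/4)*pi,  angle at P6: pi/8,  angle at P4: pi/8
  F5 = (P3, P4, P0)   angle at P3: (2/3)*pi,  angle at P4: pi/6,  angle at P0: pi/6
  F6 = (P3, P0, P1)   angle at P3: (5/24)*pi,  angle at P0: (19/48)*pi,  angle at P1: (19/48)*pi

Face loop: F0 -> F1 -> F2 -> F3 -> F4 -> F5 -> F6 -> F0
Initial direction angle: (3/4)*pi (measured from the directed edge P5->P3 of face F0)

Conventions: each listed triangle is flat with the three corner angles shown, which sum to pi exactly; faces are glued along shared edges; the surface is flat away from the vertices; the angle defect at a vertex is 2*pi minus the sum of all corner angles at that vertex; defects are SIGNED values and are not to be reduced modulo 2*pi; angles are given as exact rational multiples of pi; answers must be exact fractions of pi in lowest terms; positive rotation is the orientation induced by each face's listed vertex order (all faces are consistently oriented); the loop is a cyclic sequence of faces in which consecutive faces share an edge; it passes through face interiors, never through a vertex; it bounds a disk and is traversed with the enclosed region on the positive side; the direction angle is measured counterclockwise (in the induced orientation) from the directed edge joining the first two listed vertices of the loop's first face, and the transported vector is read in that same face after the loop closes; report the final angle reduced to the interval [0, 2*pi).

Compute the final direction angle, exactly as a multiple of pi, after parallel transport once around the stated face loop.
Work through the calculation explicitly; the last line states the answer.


enclosed vertex P3: corner angles sum to (21/8)*pi, defect = 2*pi - (21/8)*pi = (-5/8)*pi
enclosed vertex P5: corner angles sum to pi, defect = 2*pi - pi = pi
final direction = starting direction + enclosed defect total, reduced mod 2*pi (induced orientation)
final angle = (3/4)*pi + (3/8)*pi = (9/8)*pi (mod 2*pi)

Answer: final direction angle = (9/8)*pi


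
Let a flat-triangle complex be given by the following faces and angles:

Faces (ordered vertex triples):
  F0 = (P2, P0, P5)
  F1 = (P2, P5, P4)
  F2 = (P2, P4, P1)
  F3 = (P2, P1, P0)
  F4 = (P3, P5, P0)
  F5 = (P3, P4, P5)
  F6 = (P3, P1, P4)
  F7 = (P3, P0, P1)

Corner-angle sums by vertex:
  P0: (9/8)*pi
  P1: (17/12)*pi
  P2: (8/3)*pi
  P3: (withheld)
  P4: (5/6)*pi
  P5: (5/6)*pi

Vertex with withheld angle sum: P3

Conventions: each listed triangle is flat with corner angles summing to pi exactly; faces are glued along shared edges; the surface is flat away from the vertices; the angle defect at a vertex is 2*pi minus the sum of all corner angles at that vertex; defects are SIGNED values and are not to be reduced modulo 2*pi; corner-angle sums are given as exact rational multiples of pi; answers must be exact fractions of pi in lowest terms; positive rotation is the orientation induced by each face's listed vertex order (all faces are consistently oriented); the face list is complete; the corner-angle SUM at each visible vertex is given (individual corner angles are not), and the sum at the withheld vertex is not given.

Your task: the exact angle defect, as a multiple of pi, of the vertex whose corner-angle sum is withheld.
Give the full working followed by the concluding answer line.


V = 6, E = 12, F = 8; chi = V - E + F = 2
Gauss-Bonnet: total defect = 2*pi*chi = 4*pi; visible defects sum to (25/8)*pi

Answer: defect(P3) = (7/8)*pi


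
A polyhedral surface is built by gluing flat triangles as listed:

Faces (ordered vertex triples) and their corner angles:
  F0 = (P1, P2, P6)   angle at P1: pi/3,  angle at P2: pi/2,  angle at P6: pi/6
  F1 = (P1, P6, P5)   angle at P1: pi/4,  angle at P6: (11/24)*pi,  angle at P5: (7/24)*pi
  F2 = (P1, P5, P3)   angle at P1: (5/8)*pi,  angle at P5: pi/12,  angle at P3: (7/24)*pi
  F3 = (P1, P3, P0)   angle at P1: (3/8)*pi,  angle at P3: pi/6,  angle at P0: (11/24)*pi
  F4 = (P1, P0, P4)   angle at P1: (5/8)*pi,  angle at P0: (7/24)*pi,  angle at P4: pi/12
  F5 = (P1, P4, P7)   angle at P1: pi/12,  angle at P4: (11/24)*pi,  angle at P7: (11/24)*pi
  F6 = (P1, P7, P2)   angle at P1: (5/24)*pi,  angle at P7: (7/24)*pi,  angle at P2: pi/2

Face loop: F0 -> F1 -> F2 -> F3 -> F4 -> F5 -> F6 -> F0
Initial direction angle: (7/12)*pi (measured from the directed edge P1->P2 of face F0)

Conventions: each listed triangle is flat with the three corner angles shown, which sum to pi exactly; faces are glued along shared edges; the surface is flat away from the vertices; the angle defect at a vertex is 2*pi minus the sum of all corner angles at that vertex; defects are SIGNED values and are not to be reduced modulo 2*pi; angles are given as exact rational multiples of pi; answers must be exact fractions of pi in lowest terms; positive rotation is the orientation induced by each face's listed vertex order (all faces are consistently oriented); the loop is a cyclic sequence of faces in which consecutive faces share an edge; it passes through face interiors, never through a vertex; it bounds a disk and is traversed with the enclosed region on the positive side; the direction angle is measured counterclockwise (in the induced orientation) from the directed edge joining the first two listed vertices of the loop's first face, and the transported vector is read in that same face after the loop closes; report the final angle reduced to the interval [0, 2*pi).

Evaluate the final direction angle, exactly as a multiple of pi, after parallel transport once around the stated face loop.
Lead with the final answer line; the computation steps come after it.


Answer: final direction angle = pi/12

enclosed vertex P1: corner angles sum to (5/2)*pi, defect = 2*pi - (5/2)*pi = -pi/2
the rotation equals the total enclosed defect, so the final angle is initial + defects (mod 2*pi)
final angle = (7/12)*pi - pi/2 = pi/12 (mod 2*pi)


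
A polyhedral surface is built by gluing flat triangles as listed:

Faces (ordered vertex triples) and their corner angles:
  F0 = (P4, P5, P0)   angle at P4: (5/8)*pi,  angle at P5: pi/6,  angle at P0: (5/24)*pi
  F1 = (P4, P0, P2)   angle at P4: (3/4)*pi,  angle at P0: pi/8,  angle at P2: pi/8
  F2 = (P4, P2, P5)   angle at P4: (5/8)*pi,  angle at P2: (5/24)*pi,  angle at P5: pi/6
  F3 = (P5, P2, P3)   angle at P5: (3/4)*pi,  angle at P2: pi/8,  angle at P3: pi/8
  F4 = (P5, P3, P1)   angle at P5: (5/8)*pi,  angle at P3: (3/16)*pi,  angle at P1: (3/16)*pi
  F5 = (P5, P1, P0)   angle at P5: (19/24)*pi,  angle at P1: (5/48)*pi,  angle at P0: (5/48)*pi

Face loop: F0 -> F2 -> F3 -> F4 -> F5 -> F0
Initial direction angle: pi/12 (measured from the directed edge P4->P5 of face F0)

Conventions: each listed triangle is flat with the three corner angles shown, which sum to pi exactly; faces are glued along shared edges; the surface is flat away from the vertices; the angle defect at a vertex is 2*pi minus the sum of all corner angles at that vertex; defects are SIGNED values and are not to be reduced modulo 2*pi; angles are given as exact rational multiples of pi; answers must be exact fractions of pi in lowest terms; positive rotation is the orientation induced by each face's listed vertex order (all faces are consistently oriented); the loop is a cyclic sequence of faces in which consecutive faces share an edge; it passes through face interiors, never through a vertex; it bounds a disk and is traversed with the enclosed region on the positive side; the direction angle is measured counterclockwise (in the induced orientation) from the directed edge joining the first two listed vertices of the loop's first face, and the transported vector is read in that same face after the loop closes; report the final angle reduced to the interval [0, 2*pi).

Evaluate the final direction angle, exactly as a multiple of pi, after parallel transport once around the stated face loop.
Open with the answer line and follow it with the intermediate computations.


Answer: final direction angle = (19/12)*pi

enclosed vertex P5: corner angles sum to (5/2)*pi, defect = 2*pi - (5/2)*pi = -pi/2
final direction = starting direction + enclosed defect total, reduced mod 2*pi (induced orientation)
final angle = pi/12 - pi/2 = (19/12)*pi (mod 2*pi)


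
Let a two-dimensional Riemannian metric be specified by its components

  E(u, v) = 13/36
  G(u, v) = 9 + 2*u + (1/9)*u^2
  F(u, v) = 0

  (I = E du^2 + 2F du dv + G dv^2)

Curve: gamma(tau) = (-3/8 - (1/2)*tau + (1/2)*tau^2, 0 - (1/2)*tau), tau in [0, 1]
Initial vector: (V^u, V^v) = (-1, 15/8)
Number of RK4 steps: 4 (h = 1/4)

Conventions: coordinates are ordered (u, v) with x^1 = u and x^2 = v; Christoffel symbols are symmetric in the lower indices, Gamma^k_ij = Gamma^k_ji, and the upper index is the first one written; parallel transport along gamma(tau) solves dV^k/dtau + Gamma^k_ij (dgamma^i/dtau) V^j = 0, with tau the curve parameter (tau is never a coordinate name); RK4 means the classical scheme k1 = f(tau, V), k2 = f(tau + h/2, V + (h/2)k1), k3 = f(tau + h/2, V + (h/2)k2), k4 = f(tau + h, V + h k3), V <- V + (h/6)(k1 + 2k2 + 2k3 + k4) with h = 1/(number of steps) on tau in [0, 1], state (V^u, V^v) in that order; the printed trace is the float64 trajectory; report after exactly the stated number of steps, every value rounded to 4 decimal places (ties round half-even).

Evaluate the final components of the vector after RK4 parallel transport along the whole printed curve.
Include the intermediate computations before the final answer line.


gamma'(tau) = (-1/2 + tau, -1/2); f(tau, V)^k = -Gamma^k_ij(gamma(tau)) gamma'^i(tau) V^j; h = 1/4; intermediate values shown to 6 dp
curve data and Christoffel symbols at the stage parameters:
  tau = 0.000000: gamma = (-0.375000, 0.000000), gamma' = (-0.500000, -0.500000); Gamma_uuu = 0.000000, Gamma_uuv = 0.000000, Gamma_uvv = -2.653846, Gamma_vuu = 0.000000, Gamma_vuv = 0.115942, Gamma_vvv = 0.000000
  tau = 0.125000: gamma = (-0.429688, -0.062500), gamma' = (-0.375000, -0.500000); Gamma_uuu = 0.000000, Gamma_uuv = 0.000000, Gamma_uvv = -2.637019, Gamma_vuu = 0.000000, Gamma_vuv = 0.116682, Gamma_vvv = 0.000000
  tau = 0.250000: gamma = (-0.468750, -0.125000), gamma' = (-0.250000, -0.500000); Gamma_uuu = 0.000000, Gamma_uuv = 0.000000, Gamma_uvv = -2.625000, Gamma_vuu = 0.000000, Gamma_vuv = 0.117216, Gamma_vvv = 0.000000
  tau = 0.375000: gamma = (-0.492188, -0.187500), gamma' = (-0.125000, -0.500000); Gamma_uuu = 0.000000, Gamma_uuv = 0.000000, Gamma_uvv = -2.617788, Gamma_vuu = 0.000000, Gamma_vuv = 0.117539, Gamma_vvv = 0.000000
  tau = 0.500000: gamma = (-0.500000, -0.250000), gamma' = (0.000000, -0.500000); Gamma_uuu = 0.000000, Gamma_uuv = 0.000000, Gamma_uvv = -2.615385, Gamma_vuu = 0.000000, Gamma_vuv = 0.117647, Gamma_vvv = 0.000000
  tau = 0.625000: gamma = (-0.492188, -0.312500), gamma' = (0.125000, -0.500000); Gamma_uuu = 0.000000, Gamma_uuv = 0.000000, Gamma_uvv = -2.617788, Gamma_vuu = 0.000000, Gamma_vuv = 0.117539, Gamma_vvv = 0.000000
  tau = 0.750000: gamma = (-0.468750, -0.375000), gamma' = (0.250000, -0.500000); Gamma_uuu = 0.000000, Gamma_uuv = 0.000000, Gamma_uvv = -2.625000, Gamma_vuu = 0.000000, Gamma_vuv = 0.117216, Gamma_vvv = 0.000000
  tau = 0.875000: gamma = (-0.429688, -0.437500), gamma' = (0.375000, -0.500000); Gamma_uuu = 0.000000, Gamma_uuv = 0.000000, Gamma_uvv = -2.637019, Gamma_vuu = 0.000000, Gamma_vuv = 0.116682, Gamma_vvv = 0.000000
  tau = 1.000000: gamma = (-0.375000, -0.500000), gamma' = (0.500000, -0.500000); Gamma_uuu = 0.000000, Gamma_uuv = 0.000000, Gamma_uvv = -2.653846, Gamma_vuu = 0.000000, Gamma_vuv = 0.115942, Gamma_vvv = 0.000000
step 0: V^u = -1.0000, V^v = 1.8750
step 1: k1 = (-2.487981, 0.050725), k2 = (-2.480566, 0.005835), k3 = (-2.473167, 0.005643), k4 = (-2.462789, -0.039859); V <- V + (h/6)(k1 + 2k2 + 2k3 + k4): V^u = -1.6191, V^v = 1.8764
step 2: k1 = (-2.462787, -0.039906), k2 = (-2.449492, -0.085750), k3 = (-2.441992, -0.085736), k4 = (-2.425737, -0.131152); V <- V + (h/6)(k1 + 2k2 + 2k3 + k4): V^u = -2.2304, V^v = 1.8550
step 3: k1 = (-2.425758, -0.131200), k2 = (-2.406521, -0.175913), k3 = (-2.399206, -0.175690), k4 = (-2.377028, -0.218945); V <- V + (h/6)(k1 + 2k2 + 2k3 + k4): V^u = -2.8310, V^v = 1.8111
step 4: k1 = (-2.377071, -0.218992), k2 = (-2.351862, -0.260546), k3 = (-2.345013, -0.260135), k4 = (-2.316898, -0.299323); V <- V + (h/6)(k1 + 2k2 + 2k3 + k4): V^u = -3.4180, V^v = 1.7461

Answer: V^u = -3.4180, V^v = 1.7461


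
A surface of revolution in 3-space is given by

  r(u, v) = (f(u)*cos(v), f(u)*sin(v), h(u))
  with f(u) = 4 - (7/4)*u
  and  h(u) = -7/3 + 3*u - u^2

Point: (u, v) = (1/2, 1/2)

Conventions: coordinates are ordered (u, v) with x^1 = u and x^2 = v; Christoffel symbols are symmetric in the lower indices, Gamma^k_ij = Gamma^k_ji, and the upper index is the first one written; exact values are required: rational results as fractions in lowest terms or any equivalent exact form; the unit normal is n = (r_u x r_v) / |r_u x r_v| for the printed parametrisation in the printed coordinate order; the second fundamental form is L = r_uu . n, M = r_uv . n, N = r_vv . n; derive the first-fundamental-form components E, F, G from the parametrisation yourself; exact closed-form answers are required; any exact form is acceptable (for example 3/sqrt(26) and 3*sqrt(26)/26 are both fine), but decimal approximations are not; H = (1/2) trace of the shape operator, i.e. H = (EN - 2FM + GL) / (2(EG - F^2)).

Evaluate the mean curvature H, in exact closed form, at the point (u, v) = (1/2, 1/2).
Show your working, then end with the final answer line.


f = 25/8, f' = -7/4, f'' = 0, h' = 2, h'' = -2
E = 113/16, F = 0, G = 625/64; answer radicand W^2 = 113/16
unnormalised second-form numerators: l = 7/2, m = 0, n = 25/4; L = l/sqrt(113/16), and similarly M = m/sqrt(W^2), N = n/sqrt(W^2)
H = (E*n - 2*F*m + G*l) / (2*(EG - F^2)*sqrt(W^2)); E*n - 2*F*m + G*l = 10025/128, EG - F^2 = 70625/1024, so H = (1604/2825)/sqrt(113/16)

Answer: H = 6416*sqrt(113)/319225


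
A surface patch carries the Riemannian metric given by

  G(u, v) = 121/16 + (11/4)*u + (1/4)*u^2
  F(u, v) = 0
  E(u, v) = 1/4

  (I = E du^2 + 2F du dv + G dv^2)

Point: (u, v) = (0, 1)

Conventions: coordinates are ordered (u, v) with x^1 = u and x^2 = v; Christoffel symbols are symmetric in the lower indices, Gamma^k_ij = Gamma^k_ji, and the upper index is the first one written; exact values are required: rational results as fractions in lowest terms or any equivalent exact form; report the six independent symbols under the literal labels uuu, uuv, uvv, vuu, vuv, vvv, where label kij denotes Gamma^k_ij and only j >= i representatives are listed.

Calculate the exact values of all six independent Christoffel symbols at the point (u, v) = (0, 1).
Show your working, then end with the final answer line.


E = 1/4, F = 0, G = 121/16 at the point
E_u = 0, E_v = 0, F_u = 0, F_v = 0, G_u = 11/4, G_v = 0
EG - F^2 = 121/64;  g^inv = (64/121) * [[121/16, 0], [0, 1/4]]
first-kind symbols [ij,l] = (1/2)(d_i g_jl + d_j g_il - d_l g_ij): [uu,u] = E_u/2 = 0, [uu,v] = F_u - E_v/2 = 0, [uv,u] = E_v/2 = 0, [uv,v] = G_u/2 = 11/8, [vv,u] = F_v - G_u/2 = -11/8, [vv,v] = G_v/2 = 0
Gamma^u_ij = (G*[ij,u] - F*[ij,v])/(EG - F^2), Gamma^v_ij = (E*[ij,v] - F*[ij,u])/(EG - F^2)

Answer: Gamma_uuu = 0, Gamma_uuv = 0, Gamma_uvv = -11/2, Gamma_vuu = 0, Gamma_vuv = 2/11, Gamma_vvv = 0


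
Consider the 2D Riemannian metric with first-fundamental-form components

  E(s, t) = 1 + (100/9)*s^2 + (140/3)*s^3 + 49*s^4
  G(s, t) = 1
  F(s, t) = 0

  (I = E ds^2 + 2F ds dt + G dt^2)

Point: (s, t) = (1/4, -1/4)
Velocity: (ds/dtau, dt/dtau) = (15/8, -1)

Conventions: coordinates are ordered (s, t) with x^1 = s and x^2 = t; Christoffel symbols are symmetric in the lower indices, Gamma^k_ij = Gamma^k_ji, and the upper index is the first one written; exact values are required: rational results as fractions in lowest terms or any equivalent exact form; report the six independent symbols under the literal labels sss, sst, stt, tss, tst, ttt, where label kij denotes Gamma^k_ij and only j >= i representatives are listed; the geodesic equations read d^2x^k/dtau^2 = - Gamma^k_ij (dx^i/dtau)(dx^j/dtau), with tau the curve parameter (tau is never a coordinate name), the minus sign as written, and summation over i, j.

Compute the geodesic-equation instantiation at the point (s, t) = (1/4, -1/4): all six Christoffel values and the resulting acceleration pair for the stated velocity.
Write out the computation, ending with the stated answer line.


E = 6025/2304, F = 0, G = 1 at the point
E_s = 2501/144, E_t = 0, F_s = 0, F_t = 0, G_s = 0, G_t = 0
EG - F^2 = 6025/2304;  g^inv = (2304/6025) * [[1, 0], [0, 6025/2304]]
first-kind symbols [ij,l] = (1/2)(d_i g_jl + d_j g_il - d_l g_ij): [ss,s] = E_s/2 = 2501/288, [ss,t] = F_s - E_t/2 = 0, [st,s] = E_t/2 = 0, [st,t] = G_s/2 = 0, [tt,s] = F_t - G_s/2 = 0, [tt,t] = G_t/2 = 0
Gamma^s_ij = (G*[ij,s] - F*[ij,t])/(EG - F^2), Gamma^t_ij = (E*[ij,t] - F*[ij,s])/(EG - F^2)
Gamma_sss = 20008/6025, Gamma_sst = 0, Gamma_stt = 0, Gamma_tss = 0, Gamma_tst = 0, Gamma_ttt = 0
d^2s/dtau^2 = -(Gamma_sss*(15/8)^2 + 2*Gamma_sst*(15/8)*(-1) + Gamma_stt*(-1)^2) = -22509/1928
d^2t/dtau^2 = -(Gamma_tss*(15/8)^2 + 2*Gamma_tst*(15/8)*(-1) + Gamma_ttt*(-1)^2) = 0

Answer: Gamma_sss = 20008/6025, Gamma_sst = 0, Gamma_stt = 0, Gamma_tss = 0, Gamma_tst = 0, Gamma_ttt = 0; accelerations (d^2s/dtau^2, d^2t/dtau^2) = (-22509/1928, 0)


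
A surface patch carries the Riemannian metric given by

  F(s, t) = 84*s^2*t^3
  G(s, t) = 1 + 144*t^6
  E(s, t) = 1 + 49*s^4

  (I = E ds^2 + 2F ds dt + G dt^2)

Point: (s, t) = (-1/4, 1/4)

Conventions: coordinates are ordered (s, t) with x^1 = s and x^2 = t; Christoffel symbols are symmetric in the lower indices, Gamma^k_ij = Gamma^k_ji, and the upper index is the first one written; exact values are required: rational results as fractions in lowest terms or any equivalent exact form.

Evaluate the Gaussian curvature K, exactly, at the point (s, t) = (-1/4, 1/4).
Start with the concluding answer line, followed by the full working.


Answer: K = -129024/24649

E = 305/256, F = 21/256, G = 265/256, EG - F^2 = 157/128 at the point
E_s = -49/16, E_t = 0, F_s = -21/32, F_t = 63/64, G_s = 0, G_t = 27/32
E_tt = 0, F_st = -63/8, G_ss = 0
K follows from Brioschi's formula, (det M1 - det M2)/(EG - F^2)^2.
M1 = [[-E_tt/2 + F_st - G_ss/2, E_s/2, F_s - E_t/2], [F_t - G_s/2, E, F], [G_t/2, F, G]] = [[-63/8, -49/32, -21/32], [63/64, 305/256, 21/256], [27/64, 21/256, 265/256]]; det M1 = -63/8
M2 = [[0, E_t/2, G_s/2], [E_t/2, E, F], [G_s/2, F, G]] = [[0, 0, 0], [0, 305/256, 21/256], [0, 21/256, 265/256]]; det M2 = 0
det M1 - det M2 = -63/8; K = -63/8 / (157/128)^2 = -129024/24649


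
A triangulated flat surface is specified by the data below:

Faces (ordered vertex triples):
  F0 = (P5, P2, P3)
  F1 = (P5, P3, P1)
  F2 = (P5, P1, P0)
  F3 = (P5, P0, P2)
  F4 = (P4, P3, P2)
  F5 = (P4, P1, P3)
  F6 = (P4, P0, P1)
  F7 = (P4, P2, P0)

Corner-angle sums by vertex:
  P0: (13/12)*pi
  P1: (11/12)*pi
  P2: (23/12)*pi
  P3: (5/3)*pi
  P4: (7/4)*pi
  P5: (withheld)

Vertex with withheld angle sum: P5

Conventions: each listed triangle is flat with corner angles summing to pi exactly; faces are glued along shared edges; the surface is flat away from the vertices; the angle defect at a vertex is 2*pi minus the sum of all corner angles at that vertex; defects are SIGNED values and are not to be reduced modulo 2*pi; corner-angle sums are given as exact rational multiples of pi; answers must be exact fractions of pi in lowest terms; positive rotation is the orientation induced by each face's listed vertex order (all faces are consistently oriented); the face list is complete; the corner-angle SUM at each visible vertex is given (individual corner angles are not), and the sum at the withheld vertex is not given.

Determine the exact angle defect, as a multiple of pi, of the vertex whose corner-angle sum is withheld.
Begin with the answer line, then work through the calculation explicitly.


Answer: defect(P5) = (4/3)*pi

V = 6, E = 12, F = 8; chi = V - E + F = 2
Gauss-Bonnet: total defect = 2*pi*chi = 4*pi; visible defects sum to (8/3)*pi


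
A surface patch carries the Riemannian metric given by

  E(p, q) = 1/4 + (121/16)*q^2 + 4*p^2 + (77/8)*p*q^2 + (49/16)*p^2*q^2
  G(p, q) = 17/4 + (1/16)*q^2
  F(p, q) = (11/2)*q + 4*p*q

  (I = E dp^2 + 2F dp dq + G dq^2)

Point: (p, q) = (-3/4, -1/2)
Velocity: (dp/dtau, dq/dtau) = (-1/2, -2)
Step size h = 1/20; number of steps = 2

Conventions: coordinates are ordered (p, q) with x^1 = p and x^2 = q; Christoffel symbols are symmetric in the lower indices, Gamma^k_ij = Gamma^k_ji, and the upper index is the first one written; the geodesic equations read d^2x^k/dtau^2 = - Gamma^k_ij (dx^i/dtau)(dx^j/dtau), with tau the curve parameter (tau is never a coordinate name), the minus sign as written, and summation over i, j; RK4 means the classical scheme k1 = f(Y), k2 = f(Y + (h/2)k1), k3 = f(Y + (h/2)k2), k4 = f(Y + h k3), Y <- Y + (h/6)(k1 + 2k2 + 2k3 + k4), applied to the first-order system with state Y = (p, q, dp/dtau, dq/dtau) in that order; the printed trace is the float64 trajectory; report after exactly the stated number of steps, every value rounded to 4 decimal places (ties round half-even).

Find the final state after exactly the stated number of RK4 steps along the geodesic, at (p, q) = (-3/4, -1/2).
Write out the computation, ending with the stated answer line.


f(Y) = (dp/dtau, dq/dtau, -Gamma^p_ij Y'^i Y'^j, -Gamma^q_ij Y'^i Y'^j) with the Gammas evaluated at the stage position; h = 0.050000; intermediate values shown to 6 dp
step 0: p = -0.7500, q = -0.5000, dp/dtau = -0.5000, dq/dtau = -2.0000
step 1:
  k1: at (p, q) = (-0.750000, -0.500000), (dp/dtau, dq/dtau) = (-0.500000, -2.000000); Gamma_ppp = -1.001548, Gamma_ppq = -0.389844, Gamma_pqq = 0.939834, Gamma_qpp = -0.520142, Gamma_qpq = -0.114240, Gamma_qqq = 0.268083; k1 = (-0.500000, -2.000000, -2.729261, -0.713817)
  k2: at (p, q) = (-0.762500, -0.550000), (dp/dtau, dq/dtau) = (-0.568232, -2.017845); Gamma_ppp = -0.960327, Gamma_ppq = -0.399855, Gamma_pqq = 0.884876, Gamma_qpp = -0.560294, Gamma_qpq = -0.126216, Gamma_qqq = 0.271263; k2 = (-0.568232, -2.017845, -2.375920, -0.634149)
  k3: at (p, q) = (-0.764206, -0.550446), (dp/dtau, dq/dtau) = (-0.559398, -2.015854); Gamma_ppp = -0.959655, Gamma_ppq = -0.396978, Gamma_pqq = 0.879048, Gamma_qpp = -0.560777, Gamma_qpq = -0.125059, Gamma_qqq = 0.268866; k3 = (-0.559398, -2.015854, -2.376542, -0.635052)
  k4: at (p, q) = (-0.777970, -0.600793), (dp/dtau, dq/dtau) = (-0.618827, -2.031753); Gamma_ppp = -0.919485, Gamma_ppq = -0.401505, Gamma_pqq = 0.823377, Gamma_qpp = -0.600118, Gamma_qpq = -0.134829, Gamma_qqq = 0.267709; k4 = (-0.618827, -2.031753, -2.037173, -0.536252)
  Y <- Y + (h/6)(k1 + 2k2 + 2k3 + k4): p = -0.7781, q = -0.6008, dp/dtau = -0.6189, dq/dtau = -2.0316
step 2:
  k1: at (p, q) = (-0.778117, -0.600826), (dp/dtau, dq/dtau) = (-0.618928, -2.031571); Gamma_ppp = -0.919449, Gamma_ppq = -0.401250, Gamma_pqq = 0.822910, Gamma_qpp = -0.600164, Gamma_qpq = -0.134718, Gamma_qqq = 0.267499; k1 = (-0.618928, -2.031571, -2.035103, -0.535349)
  k2: at (p, q) = (-0.793591, -0.651616), (dp/dtau, dq/dtau) = (-0.669806, -2.044954); Gamma_ppp = -0.880679, Gamma_ppq = -0.399943, Gamma_pqq = 0.765580, Gamma_qpp = -0.639227, Gamma_qpq = -0.141723, Gamma_qqq = 0.261766; k2 = (-0.669806, -2.044954, -1.710805, -0.419639)
  k3: at (p, q) = (-0.794863, -0.651950), (dp/dtau, dq/dtau) = (-0.661698, -2.042062); Gamma_ppp = -0.880472, Gamma_ppq = -0.397771, Gamma_pqq = 0.761852, Gamma_qpp = -0.639717, Gamma_qpq = -0.140716, Gamma_qqq = 0.259986; k3 = (-0.661698, -2.042062, -1.716466, -0.423769)
  k4: at (p, q) = (-0.811202, -0.702929), (dp/dtau, dq/dtau) = (-0.704751, -2.052759); Gamma_ppp = -0.843893, Gamma_ppq = -0.392511, Gamma_pqq = 0.706346, Gamma_qpp = -0.678677, Gamma_qpq = -0.145350, Gamma_qqq = 0.251302; k4 = (-0.704751, -2.052759, -1.421596, -0.301311)
  Y <- Y + (h/6)(k1 + 2k2 + 2k3 + k4): p = -0.8113, q = -0.7030, dp/dtau = -0.7049, dq/dtau = -2.0526

Answer: p = -0.8113, q = -0.7030, dp/dtau = -0.7049, dq/dtau = -2.0526


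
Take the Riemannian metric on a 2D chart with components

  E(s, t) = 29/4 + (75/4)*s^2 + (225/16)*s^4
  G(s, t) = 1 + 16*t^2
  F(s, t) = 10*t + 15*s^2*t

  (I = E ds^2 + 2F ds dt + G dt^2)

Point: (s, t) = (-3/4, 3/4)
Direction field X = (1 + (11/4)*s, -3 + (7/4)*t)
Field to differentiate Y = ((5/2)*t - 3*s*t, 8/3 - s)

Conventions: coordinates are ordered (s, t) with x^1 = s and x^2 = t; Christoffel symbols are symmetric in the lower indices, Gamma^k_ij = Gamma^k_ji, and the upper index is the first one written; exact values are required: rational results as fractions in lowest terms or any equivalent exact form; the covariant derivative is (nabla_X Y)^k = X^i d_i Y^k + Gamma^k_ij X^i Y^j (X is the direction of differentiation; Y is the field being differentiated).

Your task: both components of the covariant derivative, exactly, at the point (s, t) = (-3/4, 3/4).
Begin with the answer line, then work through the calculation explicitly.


Answer: (nabla_X Y)^s = -370881/63008, (nabla_X Y)^t = 140581/157520

E = 91121/4096, F = 885/64, G = 10 at the point
E_s = -13275/256, E_t = 0, F_s = -135/8, F_t = 295/16, G_s = 0, G_t = 24
EG - F^2 = 127985/4096;  g^inv = (4096/127985) * [[10, -885/64], [-885/64, 91121/4096]]
first-kind symbols [ij,l] = (1/2)(d_i g_jl + d_j g_il - d_l g_ij): [ss,s] = E_s/2 = -13275/512, [ss,t] = F_s - E_t/2 = -135/8, [st,s] = E_t/2 = 0, [st,t] = G_s/2 = 0, [tt,s] = F_t - G_s/2 = 295/16, [tt,t] = G_t/2 = 12
Gamma^s_ij = (G*[ij,s] - F*[ij,t])/(EG - F^2), Gamma^t_ij = (E*[ij,t] - F*[ij,s])/(EG - F^2)
Gamma_sss = -21240/25597, Gamma_sst = 0, Gamma_stt = 15104/25597, Gamma_tss = -13824/25597, Gamma_tst = 0, Gamma_ttt = 49152/127985
X = (-17/16, -27/16), Y = (57/16, 41/12) at the point


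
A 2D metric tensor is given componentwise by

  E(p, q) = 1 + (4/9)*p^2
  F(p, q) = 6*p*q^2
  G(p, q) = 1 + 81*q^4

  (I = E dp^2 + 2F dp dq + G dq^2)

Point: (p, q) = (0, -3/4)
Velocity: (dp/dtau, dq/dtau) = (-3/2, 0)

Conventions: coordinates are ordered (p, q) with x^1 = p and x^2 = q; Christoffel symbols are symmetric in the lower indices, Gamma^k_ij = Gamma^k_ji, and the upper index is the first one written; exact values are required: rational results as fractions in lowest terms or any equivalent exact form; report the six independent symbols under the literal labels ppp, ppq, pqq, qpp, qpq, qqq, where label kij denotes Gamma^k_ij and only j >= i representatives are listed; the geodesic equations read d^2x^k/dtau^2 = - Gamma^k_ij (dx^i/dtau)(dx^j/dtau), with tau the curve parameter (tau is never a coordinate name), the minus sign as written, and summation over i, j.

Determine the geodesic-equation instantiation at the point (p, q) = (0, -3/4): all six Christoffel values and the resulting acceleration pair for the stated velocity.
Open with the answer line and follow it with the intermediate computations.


Answer: Gamma_ppp = 0, Gamma_ppq = 0, Gamma_pqq = 0, Gamma_qpp = 864/6817, Gamma_qpq = 0, Gamma_qqq = -17496/6817; accelerations (d^2p/dtau^2, d^2q/dtau^2) = (0, -1944/6817)

E = 1, F = 0, G = 6817/256 at the point
E_p = 0, E_q = 0, F_p = 27/8, F_q = 0, G_p = 0, G_q = -2187/16
EG - F^2 = 6817/256;  g^inv = (256/6817) * [[6817/256, 0], [0, 1]]
first-kind symbols [ij,l] = (1/2)(d_i g_jl + d_j g_il - d_l g_ij): [pp,p] = E_p/2 = 0, [pp,q] = F_p - E_q/2 = 27/8, [pq,p] = E_q/2 = 0, [pq,q] = G_p/2 = 0, [qq,p] = F_q - G_p/2 = 0, [qq,q] = G_q/2 = -2187/32
Gamma^p_ij = (G*[ij,p] - F*[ij,q])/(EG - F^2), Gamma^q_ij = (E*[ij,q] - F*[ij,p])/(EG - F^2)
Gamma_ppp = 0, Gamma_ppq = 0, Gamma_pqq = 0, Gamma_qpp = 864/6817, Gamma_qpq = 0, Gamma_qqq = -17496/6817
d^2p/dtau^2 = -(Gamma_ppp*(-3/2)^2 + 2*Gamma_ppq*(-3/2)*(0) + Gamma_pqq*(0)^2) = 0
d^2q/dtau^2 = -(Gamma_qpp*(-3/2)^2 + 2*Gamma_qpq*(-3/2)*(0) + Gamma_qqq*(0)^2) = -1944/6817


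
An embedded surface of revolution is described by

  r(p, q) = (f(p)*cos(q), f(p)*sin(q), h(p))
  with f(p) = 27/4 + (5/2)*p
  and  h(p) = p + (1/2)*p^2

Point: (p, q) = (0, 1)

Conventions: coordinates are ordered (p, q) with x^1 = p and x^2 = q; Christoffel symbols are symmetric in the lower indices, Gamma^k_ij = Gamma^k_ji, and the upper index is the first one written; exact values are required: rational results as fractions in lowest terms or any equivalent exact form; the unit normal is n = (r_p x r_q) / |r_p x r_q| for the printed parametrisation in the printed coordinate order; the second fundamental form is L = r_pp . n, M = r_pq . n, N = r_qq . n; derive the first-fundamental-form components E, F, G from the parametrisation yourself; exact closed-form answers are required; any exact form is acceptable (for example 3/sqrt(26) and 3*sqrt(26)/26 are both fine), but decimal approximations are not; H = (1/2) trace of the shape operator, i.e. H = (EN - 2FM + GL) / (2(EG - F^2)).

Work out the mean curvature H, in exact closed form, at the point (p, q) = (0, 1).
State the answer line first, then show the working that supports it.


Answer: H = 386*sqrt(29)/22707

f = 27/4, f' = 5/2, f'' = 0, h' = 1, h'' = 1
E = 29/4, F = 0, G = 729/16; answer radicand W^2 = 29/4
unnormalised second-form numerators: l = 5/2, m = 0, n = 27/4; L = l/sqrt(29/4), and similarly M = m/sqrt(W^2), N = n/sqrt(W^2)
H = (E*n - 2*F*m + G*l) / (2*(EG - F^2)*sqrt(W^2)); E*n - 2*F*m + G*l = 5211/32, EG - F^2 = 21141/64, so H = (193/783)/sqrt(29/4)


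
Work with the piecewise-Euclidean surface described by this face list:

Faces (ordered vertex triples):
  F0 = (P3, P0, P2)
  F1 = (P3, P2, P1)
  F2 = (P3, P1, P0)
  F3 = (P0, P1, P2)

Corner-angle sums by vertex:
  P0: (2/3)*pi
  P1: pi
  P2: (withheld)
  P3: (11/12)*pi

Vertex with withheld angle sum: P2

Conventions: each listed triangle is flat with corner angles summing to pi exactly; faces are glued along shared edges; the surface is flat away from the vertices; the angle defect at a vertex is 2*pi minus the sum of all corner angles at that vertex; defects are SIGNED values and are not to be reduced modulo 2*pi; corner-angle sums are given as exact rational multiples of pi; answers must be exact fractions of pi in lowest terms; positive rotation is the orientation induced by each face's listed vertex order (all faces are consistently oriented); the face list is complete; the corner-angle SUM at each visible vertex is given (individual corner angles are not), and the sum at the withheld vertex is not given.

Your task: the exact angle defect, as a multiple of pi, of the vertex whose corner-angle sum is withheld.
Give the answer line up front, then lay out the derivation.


Answer: defect(P2) = (7/12)*pi

V = 4, E = 6, F = 4; chi = V - E + F = 2
Gauss-Bonnet: total defect = 2*pi*chi = 4*pi; visible defects sum to (41/12)*pi


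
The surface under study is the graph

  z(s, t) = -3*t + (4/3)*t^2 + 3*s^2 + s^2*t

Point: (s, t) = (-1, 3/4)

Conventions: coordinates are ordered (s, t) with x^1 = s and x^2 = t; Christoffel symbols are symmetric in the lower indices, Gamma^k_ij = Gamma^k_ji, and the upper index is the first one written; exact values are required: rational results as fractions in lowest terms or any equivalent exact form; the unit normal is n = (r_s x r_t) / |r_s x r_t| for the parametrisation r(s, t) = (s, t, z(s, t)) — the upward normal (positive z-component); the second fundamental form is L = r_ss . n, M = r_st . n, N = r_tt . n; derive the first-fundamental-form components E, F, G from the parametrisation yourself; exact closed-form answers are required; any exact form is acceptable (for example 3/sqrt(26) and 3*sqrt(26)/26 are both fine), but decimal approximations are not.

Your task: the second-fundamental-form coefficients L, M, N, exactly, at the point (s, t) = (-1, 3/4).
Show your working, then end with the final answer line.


z_s = -15/2, z_t = 0, z_ss = 15/2, z_st = -2, z_tt = 8/3
E = 229/4, F = 0, G = 1; answer radicand W^2 = 229/4
unnormalised second-form numerators: l = 15/2, m = -2, n = 8/3; L = l/sqrt(229/4), and similarly M = m/sqrt(W^2), N = n/sqrt(W^2)

Answer: L = 15*sqrt(229)/229, M = -4*sqrt(229)/229, N = 16*sqrt(229)/687


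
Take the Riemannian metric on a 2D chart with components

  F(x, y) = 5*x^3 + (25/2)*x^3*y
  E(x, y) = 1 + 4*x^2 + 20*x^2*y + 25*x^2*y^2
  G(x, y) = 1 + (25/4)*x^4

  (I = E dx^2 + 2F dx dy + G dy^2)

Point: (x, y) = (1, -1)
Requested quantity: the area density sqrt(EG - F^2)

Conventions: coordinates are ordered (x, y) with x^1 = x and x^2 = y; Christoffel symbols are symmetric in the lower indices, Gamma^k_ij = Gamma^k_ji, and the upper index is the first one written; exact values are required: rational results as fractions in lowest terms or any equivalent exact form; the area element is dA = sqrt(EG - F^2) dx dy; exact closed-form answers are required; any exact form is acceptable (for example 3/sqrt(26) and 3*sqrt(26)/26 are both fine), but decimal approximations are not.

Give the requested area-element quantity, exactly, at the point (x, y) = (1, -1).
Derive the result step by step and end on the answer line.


E = 10, F = -15/2, G = 29/4; EG - F^2 = 65/4

Answer: sqrt(EG - F^2) = sqrt(65)/2


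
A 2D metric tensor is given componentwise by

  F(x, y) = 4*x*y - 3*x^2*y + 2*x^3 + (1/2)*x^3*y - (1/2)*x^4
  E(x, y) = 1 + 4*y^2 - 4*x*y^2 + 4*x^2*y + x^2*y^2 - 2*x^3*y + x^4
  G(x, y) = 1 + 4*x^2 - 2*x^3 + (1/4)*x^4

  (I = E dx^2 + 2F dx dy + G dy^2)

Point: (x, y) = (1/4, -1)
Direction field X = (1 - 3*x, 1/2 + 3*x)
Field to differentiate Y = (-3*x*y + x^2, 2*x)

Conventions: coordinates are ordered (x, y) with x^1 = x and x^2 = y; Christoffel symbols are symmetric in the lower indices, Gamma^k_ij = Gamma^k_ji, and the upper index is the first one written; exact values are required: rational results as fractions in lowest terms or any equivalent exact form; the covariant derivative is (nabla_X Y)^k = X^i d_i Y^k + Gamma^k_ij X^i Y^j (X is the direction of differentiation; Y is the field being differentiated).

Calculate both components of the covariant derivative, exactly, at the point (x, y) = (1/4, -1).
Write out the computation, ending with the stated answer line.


E = 985/256, F = -405/512, G = 1249/1024 at the point
E_x = -81/16, E_y = -189/32, F_x = -9/4, F_y = 105/128, G_x = 105/64, G_y = 0
EG - F^2 = 4165/1024;  g^inv = (1024/4165) * [[1249/1024, 405/512], [405/512, 985/256]]
first-kind symbols [ij,l] = (1/2)(d_i g_jl + d_j g_il - d_l g_ij): [xx,x] = E_x/2 = -81/32, [xx,y] = F_x - E_y/2 = 45/64, [xy,x] = E_y/2 = -189/64, [xy,y] = G_x/2 = 105/128, [yy,x] = F_y - G_x/2 = 0, [yy,y] = G_y/2 = 0
Gamma^x_ij = (G*[ij,x] - F*[ij,y])/(EG - F^2), Gamma^y_ij = (E*[ij,y] - F*[ij,x])/(EG - F^2)
Gamma_xxx = -2592/4165, Gamma_xxy = -432/595, Gamma_xyy = 0, Gamma_yxx = 144/833, Gamma_yxy = 24/119, Gamma_yyy = 0
X = (1/4, 5/4), Y = (13/16, 1/2) at the point

Answer: (nabla_X Y)^x = -67777/66640, (nabla_X Y)^y = 5099/6664


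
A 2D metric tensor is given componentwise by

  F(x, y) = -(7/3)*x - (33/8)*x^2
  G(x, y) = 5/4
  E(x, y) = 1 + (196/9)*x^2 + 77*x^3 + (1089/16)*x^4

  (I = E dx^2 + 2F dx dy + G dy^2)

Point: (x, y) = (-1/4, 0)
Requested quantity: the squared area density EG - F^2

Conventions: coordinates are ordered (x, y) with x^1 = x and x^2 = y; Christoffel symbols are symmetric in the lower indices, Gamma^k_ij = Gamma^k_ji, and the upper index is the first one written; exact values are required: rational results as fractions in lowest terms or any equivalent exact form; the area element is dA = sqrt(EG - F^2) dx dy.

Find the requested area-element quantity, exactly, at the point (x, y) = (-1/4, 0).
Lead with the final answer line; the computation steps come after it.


Answer: EG - F^2 = 61705/36864

E = 52489/36864, F = 125/384, G = 5/4; EG - F^2 = 61705/36864


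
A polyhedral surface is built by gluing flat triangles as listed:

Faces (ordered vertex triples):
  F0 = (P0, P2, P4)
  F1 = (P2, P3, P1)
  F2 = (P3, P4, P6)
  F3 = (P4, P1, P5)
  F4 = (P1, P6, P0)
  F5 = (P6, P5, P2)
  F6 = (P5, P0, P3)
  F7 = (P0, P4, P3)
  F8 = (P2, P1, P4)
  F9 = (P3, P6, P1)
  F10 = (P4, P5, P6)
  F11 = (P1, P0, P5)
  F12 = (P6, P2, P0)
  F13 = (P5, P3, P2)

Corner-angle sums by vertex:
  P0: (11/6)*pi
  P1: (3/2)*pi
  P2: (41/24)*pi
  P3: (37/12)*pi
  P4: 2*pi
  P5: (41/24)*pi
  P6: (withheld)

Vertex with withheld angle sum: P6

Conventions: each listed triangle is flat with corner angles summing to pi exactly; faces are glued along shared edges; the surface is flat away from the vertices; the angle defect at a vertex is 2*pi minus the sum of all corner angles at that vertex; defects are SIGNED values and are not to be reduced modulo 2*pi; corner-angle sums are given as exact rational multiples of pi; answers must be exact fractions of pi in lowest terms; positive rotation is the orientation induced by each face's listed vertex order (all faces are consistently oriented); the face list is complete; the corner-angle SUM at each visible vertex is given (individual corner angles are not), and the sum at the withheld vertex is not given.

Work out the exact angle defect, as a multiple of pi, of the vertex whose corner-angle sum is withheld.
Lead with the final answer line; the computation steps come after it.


Answer: defect(P6) = -pi/6

V = 7, E = 21, F = 14; chi = V - E + F = 0
Gauss-Bonnet: total defect = 2*pi*chi = 0; visible defects sum to pi/6


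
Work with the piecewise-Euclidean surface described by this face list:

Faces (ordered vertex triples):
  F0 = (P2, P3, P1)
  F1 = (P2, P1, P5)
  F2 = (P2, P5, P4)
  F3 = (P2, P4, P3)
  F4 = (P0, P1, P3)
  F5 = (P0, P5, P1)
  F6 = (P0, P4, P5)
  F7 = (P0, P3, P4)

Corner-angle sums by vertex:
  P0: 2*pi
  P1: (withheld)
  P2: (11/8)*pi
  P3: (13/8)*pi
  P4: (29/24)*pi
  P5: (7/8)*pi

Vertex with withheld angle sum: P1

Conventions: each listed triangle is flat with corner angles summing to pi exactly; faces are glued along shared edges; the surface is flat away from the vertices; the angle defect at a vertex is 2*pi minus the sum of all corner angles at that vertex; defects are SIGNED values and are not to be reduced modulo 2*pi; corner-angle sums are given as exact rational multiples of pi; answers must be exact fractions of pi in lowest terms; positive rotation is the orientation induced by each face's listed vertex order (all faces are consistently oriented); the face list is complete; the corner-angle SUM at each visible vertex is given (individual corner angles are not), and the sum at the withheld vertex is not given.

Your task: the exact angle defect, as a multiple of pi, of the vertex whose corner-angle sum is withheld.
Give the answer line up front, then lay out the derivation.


Answer: defect(P1) = (13/12)*pi

V = 6, E = 12, F = 8; chi = V - E + F = 2
Gauss-Bonnet: total defect = 2*pi*chi = 4*pi; visible defects sum to (35/12)*pi


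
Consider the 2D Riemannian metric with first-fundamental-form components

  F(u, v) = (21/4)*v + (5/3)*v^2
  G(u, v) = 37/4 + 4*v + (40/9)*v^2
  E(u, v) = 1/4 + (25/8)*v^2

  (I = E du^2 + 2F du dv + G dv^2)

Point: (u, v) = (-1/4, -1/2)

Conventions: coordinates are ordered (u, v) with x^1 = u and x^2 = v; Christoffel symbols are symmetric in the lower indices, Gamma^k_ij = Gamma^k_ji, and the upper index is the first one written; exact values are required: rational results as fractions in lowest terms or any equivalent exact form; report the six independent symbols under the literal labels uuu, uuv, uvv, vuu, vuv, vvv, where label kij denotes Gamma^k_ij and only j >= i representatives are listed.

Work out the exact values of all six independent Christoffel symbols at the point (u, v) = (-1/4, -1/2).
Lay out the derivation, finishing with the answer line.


E = 33/32, F = -53/24, G = 301/36 at the point
E_u = 0, E_v = -25/8, F_u = 0, F_v = 43/12, G_u = 0, G_v = -4/9
EG - F^2 = 4315/1152;  g^inv = (1152/4315) * [[301/36, 53/24], [53/24, 33/32]]
first-kind symbols [ij,l] = (1/2)(d_i g_jl + d_j g_il - d_l g_ij): [uu,u] = E_u/2 = 0, [uu,v] = F_u - E_v/2 = 25/16, [uv,u] = E_v/2 = -25/16, [uv,v] = G_u/2 = 0, [vv,u] = F_v - G_u/2 = 43/12, [vv,v] = G_v/2 = -2/9
Gamma^u_ij = (G*[ij,u] - F*[ij,v])/(EG - F^2), Gamma^v_ij = (E*[ij,v] - F*[ij,u])/(EG - F^2)

Answer: Gamma_uuu = 795/863, Gamma_uuv = -3010/863, Gamma_uvv = 101848/12945, Gamma_vuu = 1485/3452, Gamma_vuv = -795/863, Gamma_vvv = 8852/4315
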